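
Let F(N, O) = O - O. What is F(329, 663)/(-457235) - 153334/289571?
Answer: -153334/289571 ≈ -0.52952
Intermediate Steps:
F(N, O) = 0
F(329, 663)/(-457235) - 153334/289571 = 0/(-457235) - 153334/289571 = 0*(-1/457235) - 153334*1/289571 = 0 - 153334/289571 = -153334/289571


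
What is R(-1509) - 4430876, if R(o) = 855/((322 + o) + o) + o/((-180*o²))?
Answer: -811168857424981/183071880 ≈ -4.4309e+6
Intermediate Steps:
R(o) = 855/(322 + 2*o) - 1/(180*o) (R(o) = 855/(322 + 2*o) + o*(-1/(180*o²)) = 855/(322 + 2*o) - 1/(180*o))
R(-1509) - 4430876 = (1/180)*(-161 + 76949*(-1509))/(-1509*(161 - 1509)) - 4430876 = (1/180)*(-1/1509)*(-161 - 116116041)/(-1348) - 4430876 = (1/180)*(-1/1509)*(-1/1348)*(-116116202) - 4430876 = -58058101/183071880 - 4430876 = -811168857424981/183071880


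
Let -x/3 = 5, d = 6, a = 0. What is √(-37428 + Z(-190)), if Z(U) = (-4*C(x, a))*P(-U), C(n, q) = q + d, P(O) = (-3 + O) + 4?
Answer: 6*I*√1167 ≈ 204.97*I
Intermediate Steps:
x = -15 (x = -3*5 = -15)
P(O) = 1 + O
C(n, q) = 6 + q (C(n, q) = q + 6 = 6 + q)
Z(U) = -24 + 24*U (Z(U) = (-4*(6 + 0))*(1 - U) = (-4*6)*(1 - U) = -24*(1 - U) = -24 + 24*U)
√(-37428 + Z(-190)) = √(-37428 + (-24 + 24*(-190))) = √(-37428 + (-24 - 4560)) = √(-37428 - 4584) = √(-42012) = 6*I*√1167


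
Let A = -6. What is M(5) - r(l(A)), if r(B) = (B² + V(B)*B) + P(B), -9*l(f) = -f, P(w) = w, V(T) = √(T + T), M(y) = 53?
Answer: 479/9 + 4*I*√3/9 ≈ 53.222 + 0.7698*I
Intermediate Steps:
V(T) = √2*√T (V(T) = √(2*T) = √2*√T)
l(f) = f/9 (l(f) = -(-1)*f/9 = f/9)
r(B) = B + B² + √2*B^(3/2) (r(B) = (B² + (√2*√B)*B) + B = (B² + √2*B^(3/2)) + B = B + B² + √2*B^(3/2))
M(5) - r(l(A)) = 53 - ((⅑)*(-6) + ((⅑)*(-6))² + √2*((⅑)*(-6))^(3/2)) = 53 - (-⅔ + (-⅔)² + √2*(-⅔)^(3/2)) = 53 - (-⅔ + 4/9 + √2*(-2*I*√6/9)) = 53 - (-⅔ + 4/9 - 4*I*√3/9) = 53 - (-2/9 - 4*I*√3/9) = 53 + (2/9 + 4*I*√3/9) = 479/9 + 4*I*√3/9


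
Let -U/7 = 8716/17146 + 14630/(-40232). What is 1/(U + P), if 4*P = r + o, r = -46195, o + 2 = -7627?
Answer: -172454468/2320721999639 ≈ -7.4311e-5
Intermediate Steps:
o = -7629 (o = -2 - 7627 = -7629)
U = -174678231/172454468 (U = -7*(8716/17146 + 14630/(-40232)) = -7*(8716*(1/17146) + 14630*(-1/40232)) = -7*(4358/8573 - 7315/20116) = -7*24954033/172454468 = -174678231/172454468 ≈ -1.0129)
P = -13456 (P = (-46195 - 7629)/4 = (¼)*(-53824) = -13456)
1/(U + P) = 1/(-174678231/172454468 - 13456) = 1/(-2320721999639/172454468) = -172454468/2320721999639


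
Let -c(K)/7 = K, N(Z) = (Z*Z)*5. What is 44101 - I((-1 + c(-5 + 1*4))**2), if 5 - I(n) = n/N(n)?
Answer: 7937281/180 ≈ 44096.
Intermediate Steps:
N(Z) = 5*Z**2 (N(Z) = Z**2*5 = 5*Z**2)
c(K) = -7*K
I(n) = 5 - 1/(5*n) (I(n) = 5 - n/(5*n**2) = 5 - n*1/(5*n**2) = 5 - 1/(5*n))
44101 - I((-1 + c(-5 + 1*4))**2) = 44101 - (5 - 1/(5*(-1 - 7*(-5 + 1*4))**2)) = 44101 - (5 - 1/(5*(-1 - 7*(-5 + 4))**2)) = 44101 - (5 - 1/(5*(-1 - 7*(-1))**2)) = 44101 - (5 - 1/(5*(-1 + 7)**2)) = 44101 - (5 - 1/(5*(6**2))) = 44101 - (5 - 1/5/36) = 44101 - (5 - 1/5*1/36) = 44101 - (5 - 1/180) = 44101 - 1*899/180 = 44101 - 899/180 = 7937281/180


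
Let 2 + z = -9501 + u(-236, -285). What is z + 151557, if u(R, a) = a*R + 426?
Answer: 209740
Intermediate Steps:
u(R, a) = 426 + R*a (u(R, a) = R*a + 426 = 426 + R*a)
z = 58183 (z = -2 + (-9501 + (426 - 236*(-285))) = -2 + (-9501 + (426 + 67260)) = -2 + (-9501 + 67686) = -2 + 58185 = 58183)
z + 151557 = 58183 + 151557 = 209740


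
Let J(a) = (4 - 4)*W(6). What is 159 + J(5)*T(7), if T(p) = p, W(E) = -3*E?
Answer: 159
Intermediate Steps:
J(a) = 0 (J(a) = (4 - 4)*(-3*6) = 0*(-18) = 0)
159 + J(5)*T(7) = 159 + 0*7 = 159 + 0 = 159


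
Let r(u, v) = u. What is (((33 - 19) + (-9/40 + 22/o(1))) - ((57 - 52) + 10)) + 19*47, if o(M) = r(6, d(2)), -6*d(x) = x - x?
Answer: 107453/120 ≈ 895.44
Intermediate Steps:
d(x) = 0 (d(x) = -(x - x)/6 = -⅙*0 = 0)
o(M) = 6
(((33 - 19) + (-9/40 + 22/o(1))) - ((57 - 52) + 10)) + 19*47 = (((33 - 19) + (-9/40 + 22/6)) - ((57 - 52) + 10)) + 19*47 = ((14 + (-9*1/40 + 22*(⅙))) - (5 + 10)) + 893 = ((14 + (-9/40 + 11/3)) - 1*15) + 893 = ((14 + 413/120) - 15) + 893 = (2093/120 - 15) + 893 = 293/120 + 893 = 107453/120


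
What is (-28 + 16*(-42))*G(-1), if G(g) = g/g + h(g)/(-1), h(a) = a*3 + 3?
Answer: -700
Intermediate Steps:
h(a) = 3 + 3*a (h(a) = 3*a + 3 = 3 + 3*a)
G(g) = -2 - 3*g (G(g) = g/g + (3 + 3*g)/(-1) = 1 + (3 + 3*g)*(-1) = 1 + (-3 - 3*g) = -2 - 3*g)
(-28 + 16*(-42))*G(-1) = (-28 + 16*(-42))*(-2 - 3*(-1)) = (-28 - 672)*(-2 + 3) = -700*1 = -700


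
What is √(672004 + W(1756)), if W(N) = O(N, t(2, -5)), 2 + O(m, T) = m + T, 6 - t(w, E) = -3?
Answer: 3*√74863 ≈ 820.83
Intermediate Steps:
t(w, E) = 9 (t(w, E) = 6 - 1*(-3) = 6 + 3 = 9)
O(m, T) = -2 + T + m (O(m, T) = -2 + (m + T) = -2 + (T + m) = -2 + T + m)
W(N) = 7 + N (W(N) = -2 + 9 + N = 7 + N)
√(672004 + W(1756)) = √(672004 + (7 + 1756)) = √(672004 + 1763) = √673767 = 3*√74863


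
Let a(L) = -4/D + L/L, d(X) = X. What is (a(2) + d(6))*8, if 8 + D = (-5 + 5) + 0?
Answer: 60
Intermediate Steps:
D = -8 (D = -8 + ((-5 + 5) + 0) = -8 + (0 + 0) = -8 + 0 = -8)
a(L) = 3/2 (a(L) = -4/(-8) + L/L = -4*(-1/8) + 1 = 1/2 + 1 = 3/2)
(a(2) + d(6))*8 = (3/2 + 6)*8 = (15/2)*8 = 60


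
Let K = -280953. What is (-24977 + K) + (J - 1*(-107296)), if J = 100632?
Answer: -98002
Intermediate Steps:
(-24977 + K) + (J - 1*(-107296)) = (-24977 - 280953) + (100632 - 1*(-107296)) = -305930 + (100632 + 107296) = -305930 + 207928 = -98002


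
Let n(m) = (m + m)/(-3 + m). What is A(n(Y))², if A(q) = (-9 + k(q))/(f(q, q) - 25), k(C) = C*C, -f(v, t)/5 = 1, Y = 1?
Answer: 16/225 ≈ 0.071111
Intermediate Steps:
f(v, t) = -5 (f(v, t) = -5*1 = -5)
n(m) = 2*m/(-3 + m) (n(m) = (2*m)/(-3 + m) = 2*m/(-3 + m))
k(C) = C²
A(q) = 3/10 - q²/30 (A(q) = (-9 + q²)/(-5 - 25) = (-9 + q²)/(-30) = (-9 + q²)*(-1/30) = 3/10 - q²/30)
A(n(Y))² = (3/10 - 4/(-3 + 1)²/30)² = (3/10 - 1²/30)² = (3/10 - 1/30*(-1)²)² = (3/10 - 1/30*1)² = (3/10 - 1/30)² = (4/15)² = 16/225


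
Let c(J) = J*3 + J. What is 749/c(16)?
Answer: 749/64 ≈ 11.703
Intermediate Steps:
c(J) = 4*J (c(J) = 3*J + J = 4*J)
749/c(16) = 749/((4*16)) = 749/64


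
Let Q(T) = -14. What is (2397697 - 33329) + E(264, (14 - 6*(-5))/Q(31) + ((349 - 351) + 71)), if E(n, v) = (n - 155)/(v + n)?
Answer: 5459326475/2309 ≈ 2.3644e+6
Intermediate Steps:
E(n, v) = (-155 + n)/(n + v)
(2397697 - 33329) + E(264, (14 - 6*(-5))/Q(31) + ((349 - 351) + 71)) = (2397697 - 33329) + (-155 + 264)/(264 + ((14 - 6*(-5))/(-14) + ((349 - 351) + 71))) = 2364368 + 109/(264 + ((14 + 30)*(-1/14) + (-2 + 71))) = 2364368 + 109/(264 + (44*(-1/14) + 69)) = 2364368 + 109/(264 + (-22/7 + 69)) = 2364368 + 109/(264 + 461/7) = 2364368 + 109/(2309/7) = 2364368 + (7/2309)*109 = 2364368 + 763/2309 = 5459326475/2309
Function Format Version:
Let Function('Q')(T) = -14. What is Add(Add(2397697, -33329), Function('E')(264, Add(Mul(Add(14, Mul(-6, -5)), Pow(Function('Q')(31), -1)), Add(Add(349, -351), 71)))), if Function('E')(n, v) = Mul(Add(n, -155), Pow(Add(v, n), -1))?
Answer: Rational(5459326475, 2309) ≈ 2.3644e+6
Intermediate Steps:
Function('E')(n, v) = Mul(Pow(Add(n, v), -1), Add(-155, n)) (Function('E')(n, v) = Mul(Add(-155, n), Pow(Add(n, v), -1)) = Mul(Pow(Add(n, v), -1), Add(-155, n)))
Add(Add(2397697, -33329), Function('E')(264, Add(Mul(Add(14, Mul(-6, -5)), Pow(Function('Q')(31), -1)), Add(Add(349, -351), 71)))) = Add(Add(2397697, -33329), Mul(Pow(Add(264, Add(Mul(Add(14, Mul(-6, -5)), Pow(-14, -1)), Add(Add(349, -351), 71))), -1), Add(-155, 264))) = Add(2364368, Mul(Pow(Add(264, Add(Mul(Add(14, 30), Rational(-1, 14)), Add(-2, 71))), -1), 109)) = Add(2364368, Mul(Pow(Add(264, Add(Mul(44, Rational(-1, 14)), 69)), -1), 109)) = Add(2364368, Mul(Pow(Add(264, Add(Rational(-22, 7), 69)), -1), 109)) = Add(2364368, Mul(Pow(Add(264, Rational(461, 7)), -1), 109)) = Add(2364368, Mul(Pow(Rational(2309, 7), -1), 109)) = Add(2364368, Mul(Rational(7, 2309), 109)) = Add(2364368, Rational(763, 2309)) = Rational(5459326475, 2309)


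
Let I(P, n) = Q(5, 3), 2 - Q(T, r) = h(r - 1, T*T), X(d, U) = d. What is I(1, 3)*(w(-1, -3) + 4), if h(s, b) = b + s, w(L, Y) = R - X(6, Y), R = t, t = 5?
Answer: -75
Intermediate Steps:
R = 5
w(L, Y) = -1 (w(L, Y) = 5 - 1*6 = 5 - 6 = -1)
Q(T, r) = 3 - r - T**2 (Q(T, r) = 2 - (T*T + (r - 1)) = 2 - (T**2 + (-1 + r)) = 2 - (-1 + r + T**2) = 2 + (1 - r - T**2) = 3 - r - T**2)
I(P, n) = -25 (I(P, n) = 3 - 1*3 - 1*5**2 = 3 - 3 - 1*25 = 3 - 3 - 25 = -25)
I(1, 3)*(w(-1, -3) + 4) = -25*(-1 + 4) = -25*3 = -75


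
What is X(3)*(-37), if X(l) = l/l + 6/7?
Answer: -481/7 ≈ -68.714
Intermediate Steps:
X(l) = 13/7 (X(l) = 1 + 6*(1/7) = 1 + 6/7 = 13/7)
X(3)*(-37) = (13/7)*(-37) = -481/7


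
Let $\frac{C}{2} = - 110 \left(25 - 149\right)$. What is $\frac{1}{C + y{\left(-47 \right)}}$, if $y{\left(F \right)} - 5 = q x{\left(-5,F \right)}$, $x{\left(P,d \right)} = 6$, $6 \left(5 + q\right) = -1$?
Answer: $\frac{1}{27254} \approx 3.6692 \cdot 10^{-5}$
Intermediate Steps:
$q = - \frac{31}{6}$ ($q = -5 + \frac{1}{6} \left(-1\right) = -5 - \frac{1}{6} = - \frac{31}{6} \approx -5.1667$)
$y{\left(F \right)} = -26$ ($y{\left(F \right)} = 5 - 31 = -26$)
$C = 27280$ ($C = 2 \left(- 110 \left(25 - 149\right)\right) = 2 \left(\left(-110\right) \left(-124\right)\right) = 2 \cdot 13640 = 27280$)
$\frac{1}{C + y{\left(-47 \right)}} = \frac{1}{27280 - 26} = \frac{1}{27254}$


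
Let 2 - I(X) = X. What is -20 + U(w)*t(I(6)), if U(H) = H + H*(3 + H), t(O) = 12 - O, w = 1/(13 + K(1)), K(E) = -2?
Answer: -1700/121 ≈ -14.050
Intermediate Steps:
I(X) = 2 - X
w = 1/11 (w = 1/(13 - 2) = 1/11 ≈ 0.090909)
-20 + U(w)*t(I(6)) = -20 + ((4 + 1/11)/11)*(12 - (2 - 1*6)) = -20 + ((1/11)*(45/11))*(12 - (2 - 6)) = -20 + 45*(12 - 1*(-4))/121 = -20 + 45*(12 + 4)/121 = -20 + (45/121)*16 = -20 + 720/121 = -1700/121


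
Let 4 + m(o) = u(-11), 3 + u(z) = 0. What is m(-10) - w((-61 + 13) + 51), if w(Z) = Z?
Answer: -10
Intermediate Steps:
u(z) = -3 (u(z) = -3 + 0 = -3)
m(o) = -7 (m(o) = -4 - 3 = -7)
m(-10) - w((-61 + 13) + 51) = -7 - ((-61 + 13) + 51) = -7 - (-48 + 51) = -7 - 1*3 = -7 - 3 = -10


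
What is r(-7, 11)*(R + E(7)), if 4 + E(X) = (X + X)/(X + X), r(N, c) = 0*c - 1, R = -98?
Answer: 101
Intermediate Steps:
r(N, c) = -1 (r(N, c) = 0 - 1 = -1)
E(X) = -3 (E(X) = -4 + (X + X)/(X + X) = -4 + (2*X)/((2*X)) = -4 + (2*X)*(1/(2*X)) = -4 + 1 = -3)
r(-7, 11)*(R + E(7)) = -(-98 - 3) = -1*(-101) = 101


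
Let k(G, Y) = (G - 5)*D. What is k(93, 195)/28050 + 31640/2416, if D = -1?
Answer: 5041417/385050 ≈ 13.093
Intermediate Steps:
k(G, Y) = 5 - G (k(G, Y) = (G - 5)*(-1) = (-5 + G)*(-1) = 5 - G)
k(93, 195)/28050 + 31640/2416 = (5 - 1*93)/28050 + 31640/2416 = (5 - 93)*(1/28050) + 31640*(1/2416) = -88*1/28050 + 3955/302 = -4/1275 + 3955/302 = 5041417/385050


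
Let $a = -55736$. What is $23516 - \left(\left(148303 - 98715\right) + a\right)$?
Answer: $29664$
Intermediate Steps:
$23516 - \left(\left(148303 - 98715\right) + a\right) = 23516 - \left(\left(148303 - 98715\right) - 55736\right) = 23516 - \left(49588 - 55736\right) = 23516 - -6148 = 23516 + 6148 = 29664$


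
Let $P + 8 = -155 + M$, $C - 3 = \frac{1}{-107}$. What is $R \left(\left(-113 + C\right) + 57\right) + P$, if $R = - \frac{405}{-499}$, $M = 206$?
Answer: $- \frac{1261}{53393} \approx -0.023617$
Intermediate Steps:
$C = \frac{320}{107}$ ($C = 3 + \frac{1}{-107} = 3 - \frac{1}{107} = \frac{320}{107} \approx 2.9907$)
$P = 43$ ($P = -8 + \left(-155 + 206\right) = -8 + 51 = 43$)
$R = \frac{405}{499}$ ($R = \left(-405\right) \left(- \frac{1}{499}\right) = \frac{405}{499} \approx 0.81162$)
$R \left(\left(-113 + C\right) + 57\right) + P = \frac{405 \left(\left(-113 + \frac{320}{107}\right) + 57\right)}{499} + 43 = \frac{405 \left(- \frac{11771}{107} + 57\right)}{499} + 43 = \frac{405}{499} \left(- \frac{5672}{107}\right) + 43 = - \frac{2297160}{53393} + 43 = - \frac{1261}{53393}$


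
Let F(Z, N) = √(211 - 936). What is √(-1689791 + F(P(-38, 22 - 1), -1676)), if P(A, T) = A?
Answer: √(-1689791 + 5*I*√29) ≈ 0.01 + 1299.9*I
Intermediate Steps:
F(Z, N) = 5*I*√29 (F(Z, N) = √(-725) = 5*I*√29)
√(-1689791 + F(P(-38, 22 - 1), -1676)) = √(-1689791 + 5*I*√29)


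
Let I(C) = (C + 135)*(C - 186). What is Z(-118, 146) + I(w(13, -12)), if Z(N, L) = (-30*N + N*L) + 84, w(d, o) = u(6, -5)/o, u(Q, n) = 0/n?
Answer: -38714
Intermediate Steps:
u(Q, n) = 0
w(d, o) = 0 (w(d, o) = 0/o = 0)
I(C) = (-186 + C)*(135 + C) (I(C) = (135 + C)*(-186 + C) = (-186 + C)*(135 + C))
Z(N, L) = 84 - 30*N + L*N (Z(N, L) = (-30*N + L*N) + 84 = 84 - 30*N + L*N)
Z(-118, 146) + I(w(13, -12)) = (84 - 30*(-118) + 146*(-118)) + (-25110 + 0² - 51*0) = (84 + 3540 - 17228) + (-25110 + 0 + 0) = -13604 - 25110 = -38714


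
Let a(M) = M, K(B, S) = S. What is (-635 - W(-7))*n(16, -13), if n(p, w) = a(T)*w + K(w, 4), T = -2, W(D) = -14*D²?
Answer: 1530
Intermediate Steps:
n(p, w) = 4 - 2*w (n(p, w) = -2*w + 4 = 4 - 2*w)
(-635 - W(-7))*n(16, -13) = (-635 - (-14)*(-7)²)*(4 - 2*(-13)) = (-635 - (-14)*49)*(4 + 26) = (-635 - 1*(-686))*30 = (-635 + 686)*30 = 51*30 = 1530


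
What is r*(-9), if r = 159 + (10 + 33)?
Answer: -1818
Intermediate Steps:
r = 202 (r = 159 + 43 = 202)
r*(-9) = 202*(-9) = -1818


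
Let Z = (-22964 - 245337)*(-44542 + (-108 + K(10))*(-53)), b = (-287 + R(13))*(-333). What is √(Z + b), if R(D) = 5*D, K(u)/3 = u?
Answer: √10841580734 ≈ 1.0412e+5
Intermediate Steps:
K(u) = 3*u
b = 73926 (b = (-287 + 5*13)*(-333) = (-287 + 65)*(-333) = -222*(-333) = 73926)
Z = 10841506808 (Z = (-22964 - 245337)*(-44542 + (-108 + 3*10)*(-53)) = -268301*(-44542 + (-108 + 30)*(-53)) = -268301*(-44542 - 78*(-53)) = -268301*(-44542 + 4134) = -268301*(-40408) = 10841506808)
√(Z + b) = √(10841506808 + 73926) = √10841580734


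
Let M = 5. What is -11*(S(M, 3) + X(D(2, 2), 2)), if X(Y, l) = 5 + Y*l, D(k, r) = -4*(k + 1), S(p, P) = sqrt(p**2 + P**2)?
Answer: 209 - 11*sqrt(34) ≈ 144.86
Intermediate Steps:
S(p, P) = sqrt(P**2 + p**2)
D(k, r) = -4 - 4*k (D(k, r) = -4*(1 + k) = -4 - 4*k)
-11*(S(M, 3) + X(D(2, 2), 2)) = -11*(sqrt(3**2 + 5**2) + (5 + (-4 - 4*2)*2)) = -11*(sqrt(9 + 25) + (5 + (-4 - 8)*2)) = -11*(sqrt(34) + (5 - 12*2)) = -11*(sqrt(34) + (5 - 24)) = -11*(sqrt(34) - 19) = -11*(-19 + sqrt(34)) = 209 - 11*sqrt(34)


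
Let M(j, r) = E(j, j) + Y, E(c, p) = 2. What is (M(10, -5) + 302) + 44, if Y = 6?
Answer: 354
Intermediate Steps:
M(j, r) = 8 (M(j, r) = 2 + 6 = 8)
(M(10, -5) + 302) + 44 = (8 + 302) + 44 = 310 + 44 = 354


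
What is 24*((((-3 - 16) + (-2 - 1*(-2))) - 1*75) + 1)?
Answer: -2232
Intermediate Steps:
24*((((-3 - 16) + (-2 - 1*(-2))) - 1*75) + 1) = 24*(((-19 + (-2 + 2)) - 75) + 1) = 24*(((-19 + 0) - 75) + 1) = 24*((-19 - 75) + 1) = 24*(-94 + 1) = 24*(-93) = -2232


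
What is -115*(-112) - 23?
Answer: 12857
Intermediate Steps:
-115*(-112) - 23 = 12880 - 23 = 12857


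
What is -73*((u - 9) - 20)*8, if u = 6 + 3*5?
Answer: 4672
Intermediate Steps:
u = 21 (u = 6 + 15 = 21)
-73*((u - 9) - 20)*8 = -73*((21 - 9) - 20)*8 = -73*(12 - 20)*8 = -73*(-8)*8 = 584*8 = 4672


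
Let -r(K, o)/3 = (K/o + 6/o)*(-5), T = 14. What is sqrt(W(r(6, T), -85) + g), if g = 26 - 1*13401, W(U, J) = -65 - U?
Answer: I*sqrt(659190)/7 ≈ 115.99*I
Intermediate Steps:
r(K, o) = 90/o + 15*K/o (r(K, o) = -3*(K/o + 6/o)*(-5) = -3*(6/o + K/o)*(-5) = -3*(-30/o - 5*K/o) = 90/o + 15*K/o)
g = -13375 (g = 26 - 13401 = -13375)
sqrt(W(r(6, T), -85) + g) = sqrt((-65 - 15*(6 + 6)/14) - 13375) = sqrt((-65 - 15*12/14) - 13375) = sqrt((-65 - 1*90/7) - 13375) = sqrt((-65 - 90/7) - 13375) = sqrt(-545/7 - 13375) = sqrt(-94170/7) = I*sqrt(659190)/7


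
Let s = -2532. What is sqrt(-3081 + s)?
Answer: I*sqrt(5613) ≈ 74.92*I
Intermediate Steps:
sqrt(-3081 + s) = sqrt(-3081 - 2532) = sqrt(-5613) = I*sqrt(5613)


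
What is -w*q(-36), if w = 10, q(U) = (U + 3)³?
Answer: 359370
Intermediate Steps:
q(U) = (3 + U)³
-w*q(-36) = -10*(3 - 36)³ = -10*(-33)³ = -10*(-35937) = -1*(-359370) = 359370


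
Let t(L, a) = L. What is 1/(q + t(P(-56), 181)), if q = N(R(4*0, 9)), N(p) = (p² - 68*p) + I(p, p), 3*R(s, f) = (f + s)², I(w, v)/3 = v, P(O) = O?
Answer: -1/1082 ≈ -0.00092421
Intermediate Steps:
I(w, v) = 3*v
R(s, f) = (f + s)²/3
N(p) = p² - 65*p (N(p) = (p² - 68*p) + 3*p = p² - 65*p)
q = -1026 (q = ((9 + 4*0)²/3)*(-65 + (9 + 4*0)²/3) = ((9 + 0)²/3)*(-65 + (9 + 0)²/3) = ((⅓)*9²)*(-65 + (⅓)*9²) = ((⅓)*81)*(-65 + (⅓)*81) = 27*(-65 + 27) = 27*(-38) = -1026)
1/(q + t(P(-56), 181)) = 1/(-1026 - 56) = 1/(-1082) = -1/1082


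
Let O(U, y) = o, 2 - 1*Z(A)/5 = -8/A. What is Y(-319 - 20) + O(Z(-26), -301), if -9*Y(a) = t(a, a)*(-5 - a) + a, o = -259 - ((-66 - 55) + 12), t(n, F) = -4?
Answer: 325/9 ≈ 36.111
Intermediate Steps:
Z(A) = 10 + 40/A (Z(A) = 10 - (-40)/A = 10 + 40/A)
o = -150 (o = -259 - (-121 + 12) = -259 - 1*(-109) = -259 + 109 = -150)
Y(a) = -20/9 - 5*a/9 (Y(a) = -(-4*(-5 - a) + a)/9 = -((20 + 4*a) + a)/9 = -(20 + 5*a)/9 = -20/9 - 5*a/9)
O(U, y) = -150
Y(-319 - 20) + O(Z(-26), -301) = (-20/9 - 5*(-319 - 20)/9) - 150 = (-20/9 - 5/9*(-339)) - 150 = (-20/9 + 565/3) - 150 = 1675/9 - 150 = 325/9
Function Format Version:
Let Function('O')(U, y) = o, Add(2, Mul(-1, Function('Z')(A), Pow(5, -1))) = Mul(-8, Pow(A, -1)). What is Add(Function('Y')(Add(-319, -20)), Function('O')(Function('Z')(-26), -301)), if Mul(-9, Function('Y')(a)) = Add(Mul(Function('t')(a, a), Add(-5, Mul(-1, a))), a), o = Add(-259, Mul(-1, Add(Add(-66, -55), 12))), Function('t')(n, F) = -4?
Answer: Rational(325, 9) ≈ 36.111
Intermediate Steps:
Function('Z')(A) = Add(10, Mul(40, Pow(A, -1))) (Function('Z')(A) = Add(10, Mul(-5, Mul(-8, Pow(A, -1)))) = Add(10, Mul(40, Pow(A, -1))))
o = -150 (o = Add(-259, Mul(-1, Add(-121, 12))) = Add(-259, Mul(-1, -109)) = Add(-259, 109) = -150)
Function('Y')(a) = Add(Rational(-20, 9), Mul(Rational(-5, 9), a)) (Function('Y')(a) = Mul(Rational(-1, 9), Add(Mul(-4, Add(-5, Mul(-1, a))), a)) = Mul(Rational(-1, 9), Add(Add(20, Mul(4, a)), a)) = Mul(Rational(-1, 9), Add(20, Mul(5, a))) = Add(Rational(-20, 9), Mul(Rational(-5, 9), a)))
Function('O')(U, y) = -150
Add(Function('Y')(Add(-319, -20)), Function('O')(Function('Z')(-26), -301)) = Add(Add(Rational(-20, 9), Mul(Rational(-5, 9), Add(-319, -20))), -150) = Add(Add(Rational(-20, 9), Mul(Rational(-5, 9), -339)), -150) = Add(Add(Rational(-20, 9), Rational(565, 3)), -150) = Add(Rational(1675, 9), -150) = Rational(325, 9)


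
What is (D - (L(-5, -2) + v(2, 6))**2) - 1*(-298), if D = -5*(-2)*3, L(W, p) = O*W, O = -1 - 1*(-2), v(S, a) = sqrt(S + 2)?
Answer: 319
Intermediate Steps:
v(S, a) = sqrt(2 + S)
O = 1 (O = -1 + 2 = 1)
L(W, p) = W (L(W, p) = 1*W = W)
D = 30 (D = 10*3 = 30)
(D - (L(-5, -2) + v(2, 6))**2) - 1*(-298) = (30 - (-5 + sqrt(2 + 2))**2) - 1*(-298) = (30 - (-5 + sqrt(4))**2) + 298 = (30 - (-5 + 2)**2) + 298 = (30 - 1*(-3)**2) + 298 = (30 - 1*9) + 298 = (30 - 9) + 298 = 21 + 298 = 319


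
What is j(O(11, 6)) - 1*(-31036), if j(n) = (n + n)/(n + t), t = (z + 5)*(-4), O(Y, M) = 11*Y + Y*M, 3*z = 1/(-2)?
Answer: 15612230/503 ≈ 31038.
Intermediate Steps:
z = -⅙ (z = (⅓)/(-2) = (⅓)*(-½) = -⅙ ≈ -0.16667)
O(Y, M) = 11*Y + M*Y
t = -58/3 (t = (-⅙ + 5)*(-4) = (29/6)*(-4) = -58/3 ≈ -19.333)
j(n) = 2*n/(-58/3 + n) (j(n) = (n + n)/(n - 58/3) = (2*n)/(-58/3 + n) = 2*n/(-58/3 + n))
j(O(11, 6)) - 1*(-31036) = 6*(11*(11 + 6))/(-58 + 3*(11*(11 + 6))) - 1*(-31036) = 6*(11*17)/(-58 + 3*(11*17)) + 31036 = 6*187/(-58 + 3*187) + 31036 = 6*187/(-58 + 561) + 31036 = 6*187/503 + 31036 = 6*187*(1/503) + 31036 = 1122/503 + 31036 = 15612230/503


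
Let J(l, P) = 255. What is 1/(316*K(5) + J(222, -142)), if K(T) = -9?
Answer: -1/2589 ≈ -0.00038625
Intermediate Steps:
1/(316*K(5) + J(222, -142)) = 1/(316*(-9) + 255) = 1/(-2844 + 255) = 1/(-2589) = -1/2589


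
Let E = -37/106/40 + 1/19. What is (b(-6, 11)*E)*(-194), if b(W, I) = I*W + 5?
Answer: 20928429/40280 ≈ 519.57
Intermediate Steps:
E = 3537/80560 (E = -37*1/106*(1/40) + 1*(1/19) = -37/106*1/40 + 1/19 = -37/4240 + 1/19 = 3537/80560 ≈ 0.043905)
b(W, I) = 5 + I*W
(b(-6, 11)*E)*(-194) = ((5 + 11*(-6))*(3537/80560))*(-194) = ((5 - 66)*(3537/80560))*(-194) = -61*3537/80560*(-194) = -215757/80560*(-194) = 20928429/40280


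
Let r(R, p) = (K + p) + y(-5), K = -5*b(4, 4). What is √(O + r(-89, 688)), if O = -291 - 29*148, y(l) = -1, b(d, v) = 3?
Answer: I*√3911 ≈ 62.538*I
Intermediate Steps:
K = -15 (K = -5*3 = -15)
O = -4583 (O = -291 - 4292 = -4583)
r(R, p) = -16 + p (r(R, p) = (-15 + p) - 1 = -16 + p)
√(O + r(-89, 688)) = √(-4583 + (-16 + 688)) = √(-4583 + 672) = √(-3911) = I*√3911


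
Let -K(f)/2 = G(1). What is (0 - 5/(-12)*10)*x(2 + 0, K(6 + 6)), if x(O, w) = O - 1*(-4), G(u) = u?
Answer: 25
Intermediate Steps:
K(f) = -2 (K(f) = -2*1 = -2)
x(O, w) = 4 + O (x(O, w) = O + 4 = 4 + O)
(0 - 5/(-12)*10)*x(2 + 0, K(6 + 6)) = (0 - 5/(-12)*10)*(4 + (2 + 0)) = (0 - 5*(-1/12)*10)*(4 + 2) = (0 + (5/12)*10)*6 = (0 + 25/6)*6 = (25/6)*6 = 25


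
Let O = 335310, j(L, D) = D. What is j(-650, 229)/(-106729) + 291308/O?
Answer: 15507112771/17893650495 ≈ 0.86663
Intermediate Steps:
j(-650, 229)/(-106729) + 291308/O = 229/(-106729) + 291308/335310 = 229*(-1/106729) + 291308*(1/335310) = -229/106729 + 145654/167655 = 15507112771/17893650495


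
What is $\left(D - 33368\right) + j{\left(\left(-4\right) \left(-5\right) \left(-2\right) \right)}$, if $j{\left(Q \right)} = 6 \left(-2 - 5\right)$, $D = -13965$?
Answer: $-47375$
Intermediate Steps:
$j{\left(Q \right)} = -42$ ($j{\left(Q \right)} = 6 \left(-7\right) = -42$)
$\left(D - 33368\right) + j{\left(\left(-4\right) \left(-5\right) \left(-2\right) \right)} = \left(-13965 - 33368\right) - 42 = -47333 - 42 = -47375$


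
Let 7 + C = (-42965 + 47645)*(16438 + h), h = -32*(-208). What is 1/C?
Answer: 1/108079913 ≈ 9.2524e-9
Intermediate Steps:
h = 6656
C = 108079913 (C = -7 + (-42965 + 47645)*(16438 + 6656) = -7 + 4680*23094 = -7 + 108079920 = 108079913)
1/C = 1/108079913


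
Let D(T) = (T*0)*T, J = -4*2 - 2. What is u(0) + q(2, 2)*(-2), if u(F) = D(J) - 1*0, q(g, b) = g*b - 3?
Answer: -2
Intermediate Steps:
q(g, b) = -3 + b*g (q(g, b) = b*g - 3 = -3 + b*g)
J = -10 (J = -8 - 2 = -10)
D(T) = 0 (D(T) = 0*T = 0)
u(F) = 0 (u(F) = 0 - 1*0 = 0 + 0 = 0)
u(0) + q(2, 2)*(-2) = 0 + (-3 + 2*2)*(-2) = 0 + (-3 + 4)*(-2) = 0 + 1*(-2) = 0 - 2 = -2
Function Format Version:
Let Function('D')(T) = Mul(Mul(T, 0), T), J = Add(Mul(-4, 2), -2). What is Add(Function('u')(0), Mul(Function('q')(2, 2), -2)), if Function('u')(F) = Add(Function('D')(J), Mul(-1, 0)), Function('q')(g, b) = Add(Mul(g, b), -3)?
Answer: -2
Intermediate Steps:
Function('q')(g, b) = Add(-3, Mul(b, g)) (Function('q')(g, b) = Add(Mul(b, g), -3) = Add(-3, Mul(b, g)))
J = -10 (J = Add(-8, -2) = -10)
Function('D')(T) = 0 (Function('D')(T) = Mul(0, T) = 0)
Function('u')(F) = 0 (Function('u')(F) = Add(0, Mul(-1, 0)) = Add(0, 0) = 0)
Add(Function('u')(0), Mul(Function('q')(2, 2), -2)) = Add(0, Mul(Add(-3, Mul(2, 2)), -2)) = Add(0, Mul(Add(-3, 4), -2)) = Add(0, Mul(1, -2)) = Add(0, -2) = -2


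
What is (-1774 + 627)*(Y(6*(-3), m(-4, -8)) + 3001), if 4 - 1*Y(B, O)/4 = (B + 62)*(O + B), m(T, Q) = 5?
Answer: -6084835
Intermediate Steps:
Y(B, O) = 16 - 4*(62 + B)*(B + O) (Y(B, O) = 16 - 4*(B + 62)*(O + B) = 16 - 4*(62 + B)*(B + O))
(-1774 + 627)*(Y(6*(-3), m(-4, -8)) + 3001) = (-1774 + 627)*((16 - 1488*(-3) - 248*5 - 4*(6*(-3))² - 4*6*(-3)*5) + 3001) = -1147*((16 - 248*(-18) - 1240 - 4*(-18)² - 4*(-18)*5) + 3001) = -1147*((16 + 4464 - 1240 - 4*324 + 360) + 3001) = -1147*((16 + 4464 - 1240 - 1296 + 360) + 3001) = -1147*(2304 + 3001) = -1147*5305 = -6084835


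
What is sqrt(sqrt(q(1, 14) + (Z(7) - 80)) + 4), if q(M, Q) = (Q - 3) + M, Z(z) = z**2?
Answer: sqrt(4 + I*sqrt(19)) ≈ 2.2267 + 0.9788*I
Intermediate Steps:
q(M, Q) = -3 + M + Q (q(M, Q) = (-3 + Q) + M = -3 + M + Q)
sqrt(sqrt(q(1, 14) + (Z(7) - 80)) + 4) = sqrt(sqrt((-3 + 1 + 14) + (7**2 - 80)) + 4) = sqrt(sqrt(12 + (49 - 80)) + 4) = sqrt(sqrt(12 - 31) + 4) = sqrt(sqrt(-19) + 4) = sqrt(I*sqrt(19) + 4) = sqrt(4 + I*sqrt(19))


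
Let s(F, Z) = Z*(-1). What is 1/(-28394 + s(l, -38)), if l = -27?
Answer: -1/28356 ≈ -3.5266e-5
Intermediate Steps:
s(F, Z) = -Z
1/(-28394 + s(l, -38)) = 1/(-28394 - 1*(-38)) = 1/(-28394 + 38) = 1/(-28356) = -1/28356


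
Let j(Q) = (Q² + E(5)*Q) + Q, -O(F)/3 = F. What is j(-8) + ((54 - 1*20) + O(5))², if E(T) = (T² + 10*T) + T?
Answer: -223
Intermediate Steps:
E(T) = T² + 11*T
O(F) = -3*F
j(Q) = Q² + 81*Q (j(Q) = (Q² + (5*(11 + 5))*Q) + Q = (Q² + (5*16)*Q) + Q = (Q² + 80*Q) + Q = Q² + 81*Q)
j(-8) + ((54 - 1*20) + O(5))² = -8*(81 - 8) + ((54 - 1*20) - 3*5)² = -8*73 + ((54 - 20) - 15)² = -584 + (34 - 15)² = -584 + 19² = -584 + 361 = -223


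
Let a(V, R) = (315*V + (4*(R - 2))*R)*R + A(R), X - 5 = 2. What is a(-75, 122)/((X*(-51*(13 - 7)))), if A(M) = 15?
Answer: -473565/238 ≈ -1989.8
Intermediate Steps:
X = 7 (X = 5 + 2 = 7)
a(V, R) = 15 + R*(315*V + R*(-8 + 4*R)) (a(V, R) = (315*V + (4*(R - 2))*R)*R + 15 = (315*V + (4*(-2 + R))*R)*R + 15 = (315*V + (-8 + 4*R)*R)*R + 15 = (315*V + R*(-8 + 4*R))*R + 15 = R*(315*V + R*(-8 + 4*R)) + 15 = 15 + R*(315*V + R*(-8 + 4*R)))
a(-75, 122)/((X*(-51*(13 - 7)))) = (15 - 8*122² + 4*122³ + 315*122*(-75))/((7*(-51*(13 - 7)))) = (15 - 8*14884 + 4*1815848 - 2882250)/((7*(-51*6))) = (15 - 119072 + 7263392 - 2882250)/((7*(-306))) = 4262085/(-2142) = 4262085*(-1/2142) = -473565/238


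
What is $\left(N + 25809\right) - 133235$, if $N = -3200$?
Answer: $-110626$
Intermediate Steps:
$\left(N + 25809\right) - 133235 = \left(-3200 + 25809\right) - 133235 = 22609 - 133235 = -110626$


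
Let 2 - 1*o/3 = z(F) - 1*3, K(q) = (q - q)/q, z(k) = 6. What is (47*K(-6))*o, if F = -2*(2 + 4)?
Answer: 0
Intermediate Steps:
F = -12 (F = -2*6 = -12)
K(q) = 0 (K(q) = 0/q = 0)
o = -3 (o = 6 - 3*(6 - 1*3) = 6 - 3*(6 - 3) = 6 - 3*3 = 6 - 9 = -3)
(47*K(-6))*o = (47*0)*(-3) = 0*(-3) = 0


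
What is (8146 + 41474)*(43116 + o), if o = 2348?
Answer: 2255923680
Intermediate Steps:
(8146 + 41474)*(43116 + o) = (8146 + 41474)*(43116 + 2348) = 49620*45464 = 2255923680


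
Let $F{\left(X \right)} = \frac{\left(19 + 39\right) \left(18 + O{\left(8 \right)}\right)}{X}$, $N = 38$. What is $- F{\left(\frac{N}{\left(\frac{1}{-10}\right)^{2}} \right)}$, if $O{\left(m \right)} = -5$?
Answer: $- \frac{377}{1900} \approx -0.19842$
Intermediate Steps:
$F{\left(X \right)} = \frac{754}{X}$ ($F{\left(X \right)} = \frac{\left(19 + 39\right) \left(18 - 5\right)}{X} = \frac{58 \cdot 13}{X} = \frac{754}{X}$)
$- F{\left(\frac{N}{\left(\frac{1}{-10}\right)^{2}} \right)} = - \frac{754}{38 \frac{1}{\left(\frac{1}{-10}\right)^{2}}} = - \frac{754}{38 \frac{1}{\left(- \frac{1}{10}\right)^{2}}} = - \frac{754}{38 \frac{1}{\frac{1}{100}}} = - \frac{754}{38 \cdot 100} = - \frac{754}{3800} = \left(-1\right) \frac{377}{1900} = - \frac{377}{1900}$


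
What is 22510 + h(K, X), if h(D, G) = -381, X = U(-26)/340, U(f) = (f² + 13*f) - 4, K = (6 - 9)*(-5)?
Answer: 22129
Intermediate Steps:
K = 15 (K = -3*(-5) = 15)
U(f) = -4 + f² + 13*f
X = 167/170 (X = (-4 + (-26)² + 13*(-26))/340 = (-4 + 676 - 338)*(1/340) = 334*(1/340) = 167/170 ≈ 0.98235)
22510 + h(K, X) = 22510 - 381 = 22129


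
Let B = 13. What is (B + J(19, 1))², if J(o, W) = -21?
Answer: 64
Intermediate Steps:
(B + J(19, 1))² = (13 - 21)² = (-8)² = 64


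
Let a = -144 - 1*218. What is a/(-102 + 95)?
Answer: 362/7 ≈ 51.714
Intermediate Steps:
a = -362 (a = -144 - 218 = -362)
a/(-102 + 95) = -362/(-102 + 95) = -362/(-7) = -362*(-⅐) = 362/7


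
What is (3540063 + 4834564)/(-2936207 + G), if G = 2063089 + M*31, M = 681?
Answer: -8374627/852007 ≈ -9.8293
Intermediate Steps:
G = 2084200 (G = 2063089 + 681*31 = 2063089 + 21111 = 2084200)
(3540063 + 4834564)/(-2936207 + G) = (3540063 + 4834564)/(-2936207 + 2084200) = 8374627/(-852007) = 8374627*(-1/852007) = -8374627/852007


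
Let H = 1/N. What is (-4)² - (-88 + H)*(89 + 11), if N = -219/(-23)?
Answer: 1928404/219 ≈ 8805.5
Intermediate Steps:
N = 219/23 (N = -219*(-1/23) = 219/23 ≈ 9.5217)
H = 23/219 (H = 1/(219/23) = 23/219 ≈ 0.10502)
(-4)² - (-88 + H)*(89 + 11) = (-4)² - (-88 + 23/219)*(89 + 11) = 16 - (-19249)*100/219 = 16 - 1*(-1924900/219) = 16 + 1924900/219 = 1928404/219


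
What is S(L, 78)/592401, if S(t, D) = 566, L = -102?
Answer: 566/592401 ≈ 0.00095543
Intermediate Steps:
S(L, 78)/592401 = 566/592401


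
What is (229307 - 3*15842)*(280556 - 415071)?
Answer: -24452271215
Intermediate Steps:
(229307 - 3*15842)*(280556 - 415071) = (229307 - 47526)*(-134515) = 181781*(-134515) = -24452271215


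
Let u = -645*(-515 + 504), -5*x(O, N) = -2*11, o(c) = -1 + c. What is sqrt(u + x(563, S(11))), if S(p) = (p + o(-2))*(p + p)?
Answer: sqrt(177485)/5 ≈ 84.258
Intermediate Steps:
S(p) = 2*p*(-3 + p) (S(p) = (p + (-1 - 2))*(p + p) = (p - 3)*(2*p) = (-3 + p)*(2*p) = 2*p*(-3 + p))
x(O, N) = 22/5 (x(O, N) = -(-2)*11/5 = -1/5*(-22) = 22/5)
u = 7095 (u = -645*(-11) = 7095)
sqrt(u + x(563, S(11))) = sqrt(7095 + 22/5) = sqrt(35497/5) = sqrt(177485)/5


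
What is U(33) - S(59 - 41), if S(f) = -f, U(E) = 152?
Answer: 170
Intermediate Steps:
U(33) - S(59 - 41) = 152 - (-1)*(59 - 41) = 152 - (-1)*18 = 152 - 1*(-18) = 152 + 18 = 170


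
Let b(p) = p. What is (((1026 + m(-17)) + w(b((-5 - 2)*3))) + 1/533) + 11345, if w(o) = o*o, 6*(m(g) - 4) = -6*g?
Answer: 6839990/533 ≈ 12833.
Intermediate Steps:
m(g) = 4 - g (m(g) = 4 + (-6*g)/6 = 4 - g)
w(o) = o²
(((1026 + m(-17)) + w(b((-5 - 2)*3))) + 1/533) + 11345 = (((1026 + (4 - 1*(-17))) + ((-5 - 2)*3)²) + 1/533) + 11345 = (((1026 + (4 + 17)) + (-7*3)²) + 1/533) + 11345 = (((1026 + 21) + (-21)²) + 1/533) + 11345 = ((1047 + 441) + 1/533) + 11345 = (1488 + 1/533) + 11345 = 793105/533 + 11345 = 6839990/533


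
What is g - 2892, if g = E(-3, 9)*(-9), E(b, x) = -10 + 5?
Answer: -2847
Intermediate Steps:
E(b, x) = -5
g = 45 (g = -5*(-9) = 45)
g - 2892 = 45 - 2892 = -2847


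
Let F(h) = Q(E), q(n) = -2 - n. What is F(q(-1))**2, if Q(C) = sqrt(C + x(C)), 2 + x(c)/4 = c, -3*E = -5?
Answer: 1/3 ≈ 0.33333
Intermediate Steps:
E = 5/3 (E = -1/3*(-5) = 5/3 ≈ 1.6667)
x(c) = -8 + 4*c
Q(C) = sqrt(-8 + 5*C) (Q(C) = sqrt(C + (-8 + 4*C)) = sqrt(-8 + 5*C))
F(h) = sqrt(3)/3 (F(h) = sqrt(-8 + 5*(5/3)) = sqrt(-8 + 25/3) = sqrt(1/3) = sqrt(3)/3)
F(q(-1))**2 = (sqrt(3)/3)**2 = 1/3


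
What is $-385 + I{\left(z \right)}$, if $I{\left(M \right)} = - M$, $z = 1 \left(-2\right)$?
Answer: $-383$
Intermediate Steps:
$z = -2$
$-385 + I{\left(z \right)} = -385 - -2 = -385 + 2 = -383$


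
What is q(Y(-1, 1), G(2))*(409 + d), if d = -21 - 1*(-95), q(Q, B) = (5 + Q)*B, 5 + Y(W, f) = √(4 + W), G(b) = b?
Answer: 966*√3 ≈ 1673.2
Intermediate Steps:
Y(W, f) = -5 + √(4 + W)
q(Q, B) = B*(5 + Q)
d = 74 (d = -21 + 95 = 74)
q(Y(-1, 1), G(2))*(409 + d) = (2*(5 + (-5 + √(4 - 1))))*(409 + 74) = (2*(5 + (-5 + √3)))*483 = (2*√3)*483 = 966*√3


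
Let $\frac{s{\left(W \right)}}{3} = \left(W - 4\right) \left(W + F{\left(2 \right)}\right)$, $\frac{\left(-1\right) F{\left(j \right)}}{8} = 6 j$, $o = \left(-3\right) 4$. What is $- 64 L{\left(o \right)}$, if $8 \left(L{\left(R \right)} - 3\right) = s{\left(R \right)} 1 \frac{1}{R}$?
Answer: $3264$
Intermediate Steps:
$o = -12$
$F{\left(j \right)} = - 48 j$ ($F{\left(j \right)} = - 8 \cdot 6 j = - 48 j$)
$s{\left(W \right)} = 3 \left(-96 + W\right) \left(-4 + W\right)$ ($s{\left(W \right)} = 3 \left(W - 4\right) \left(W - 96\right) = 3 \left(-4 + W\right) \left(W - 96\right) = 3 \left(-4 + W\right) \left(-96 + W\right) = 3 \left(-96 + W\right) \left(-4 + W\right)$)
$L{\left(R \right)} = 3 + \frac{1152 - 300 R + 3 R^{2}}{8 R}$ ($L{\left(R \right)} = 3 + \frac{\left(1152 - 300 R + 3 R^{2}\right) 1 \frac{1}{R}}{8} = 3 + \frac{\left(1152 - 300 R + 3 R^{2}\right) \frac{1}{R}}{8} = 3 + \frac{\frac{1}{R} \left(1152 - 300 R + 3 R^{2}\right)}{8} = 3 + \frac{1152 - 300 R + 3 R^{2}}{8 R}$)
$- 64 L{\left(o \right)} = - 64 \left(- \frac{69}{2} + \frac{144}{-12} + \frac{3}{8} \left(-12\right)\right) = - 64 \left(- \frac{69}{2} + 144 \left(- \frac{1}{12}\right) - \frac{9}{2}\right) = - 64 \left(- \frac{69}{2} - 12 - \frac{9}{2}\right) = \left(-64\right) \left(-51\right) = 3264$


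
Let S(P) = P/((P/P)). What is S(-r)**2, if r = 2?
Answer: 4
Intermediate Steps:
S(P) = P (S(P) = P/1 = P*1 = P)
S(-r)**2 = (-1*2)**2 = (-2)**2 = 4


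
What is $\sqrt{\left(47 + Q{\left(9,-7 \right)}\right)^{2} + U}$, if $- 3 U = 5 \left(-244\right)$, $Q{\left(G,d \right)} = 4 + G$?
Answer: $\frac{2 \sqrt{9015}}{3} \approx 63.298$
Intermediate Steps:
$U = \frac{1220}{3}$ ($U = - \frac{5 \left(-244\right)}{3} = \left(- \frac{1}{3}\right) \left(-1220\right) = \frac{1220}{3} \approx 406.67$)
$\sqrt{\left(47 + Q{\left(9,-7 \right)}\right)^{2} + U} = \sqrt{\left(47 + \left(4 + 9\right)\right)^{2} + \frac{1220}{3}} = \sqrt{\left(47 + 13\right)^{2} + \frac{1220}{3}} = \sqrt{60^{2} + \frac{1220}{3}} = \sqrt{3600 + \frac{1220}{3}} = \sqrt{\frac{12020}{3}} = \frac{2 \sqrt{9015}}{3}$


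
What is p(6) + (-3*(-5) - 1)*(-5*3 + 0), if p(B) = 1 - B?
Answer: -215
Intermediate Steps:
p(6) + (-3*(-5) - 1)*(-5*3 + 0) = (1 - 1*6) + (-3*(-5) - 1)*(-5*3 + 0) = (1 - 6) + (15 - 1)*(-15 + 0) = -5 + 14*(-15) = -5 - 210 = -215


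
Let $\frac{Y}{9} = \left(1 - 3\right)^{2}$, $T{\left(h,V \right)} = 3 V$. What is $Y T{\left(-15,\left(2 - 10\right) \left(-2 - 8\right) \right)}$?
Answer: $8640$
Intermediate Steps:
$Y = 36$ ($Y = 9 \left(1 - 3\right)^{2} = 9 \left(-2\right)^{2} = 9 \cdot 4 = 36$)
$Y T{\left(-15,\left(2 - 10\right) \left(-2 - 8\right) \right)} = 36 \cdot 3 \left(2 - 10\right) \left(-2 - 8\right) = 36 \cdot 3 \left(\left(-8\right) \left(-10\right)\right) = 36 \cdot 3 \cdot 80 = 36 \cdot 240 = 8640$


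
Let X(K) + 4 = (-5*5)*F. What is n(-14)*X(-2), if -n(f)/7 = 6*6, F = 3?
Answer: 19908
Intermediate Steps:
X(K) = -79 (X(K) = -4 - 5*5*3 = -4 - 25*3 = -4 - 75 = -79)
n(f) = -252 (n(f) = -42*6 = -7*36 = -252)
n(-14)*X(-2) = -252*(-79) = 19908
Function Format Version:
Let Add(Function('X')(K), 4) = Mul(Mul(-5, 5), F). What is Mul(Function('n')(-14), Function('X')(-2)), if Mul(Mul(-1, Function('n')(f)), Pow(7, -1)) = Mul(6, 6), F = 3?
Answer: 19908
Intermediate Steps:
Function('X')(K) = -79 (Function('X')(K) = Add(-4, Mul(Mul(-5, 5), 3)) = Add(-4, Mul(-25, 3)) = Add(-4, -75) = -79)
Function('n')(f) = -252 (Function('n')(f) = Mul(-7, Mul(6, 6)) = Mul(-7, 36) = -252)
Mul(Function('n')(-14), Function('X')(-2)) = Mul(-252, -79) = 19908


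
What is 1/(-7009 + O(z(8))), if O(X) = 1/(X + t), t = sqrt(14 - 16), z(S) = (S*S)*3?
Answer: (-sqrt(2) + 192*I)/(-1345727*I + 7009*sqrt(2)) ≈ -0.00014267 + 7.8071e-13*I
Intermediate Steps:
z(S) = 3*S**2 (z(S) = S**2*3 = 3*S**2)
t = I*sqrt(2) (t = sqrt(-2) = I*sqrt(2) ≈ 1.4142*I)
O(X) = 1/(X + I*sqrt(2))
1/(-7009 + O(z(8))) = 1/(-7009 + 1/(3*8**2 + I*sqrt(2))) = 1/(-7009 + 1/(3*64 + I*sqrt(2))) = 1/(-7009 + 1/(192 + I*sqrt(2)))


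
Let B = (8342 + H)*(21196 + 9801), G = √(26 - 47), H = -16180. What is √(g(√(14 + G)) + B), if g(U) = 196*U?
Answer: √(-242954486 + 196*√(14 + I*√21)) ≈ 0.e-3 + 15587.0*I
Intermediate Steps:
G = I*√21 (G = √(-21) = I*√21 ≈ 4.5826*I)
B = -242954486 (B = (8342 - 16180)*(21196 + 9801) = -7838*30997 = -242954486)
√(g(√(14 + G)) + B) = √(196*√(14 + I*√21) - 242954486) = √(-242954486 + 196*√(14 + I*√21))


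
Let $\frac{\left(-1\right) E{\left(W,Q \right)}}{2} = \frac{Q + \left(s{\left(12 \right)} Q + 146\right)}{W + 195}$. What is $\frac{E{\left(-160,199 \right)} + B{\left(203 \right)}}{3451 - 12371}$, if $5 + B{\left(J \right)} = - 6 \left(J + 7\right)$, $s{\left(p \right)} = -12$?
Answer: $\frac{40189}{312200} \approx 0.12873$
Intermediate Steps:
$B{\left(J \right)} = -47 - 6 J$ ($B{\left(J \right)} = -5 - 6 \left(J + 7\right) = -5 - 6 \left(7 + J\right) = -5 - \left(42 + 6 J\right) = -47 - 6 J$)
$E{\left(W,Q \right)} = - \frac{2 \left(146 - 11 Q\right)}{195 + W}$ ($E{\left(W,Q \right)} = - 2 \frac{Q - \left(-146 + 12 Q\right)}{W + 195} = - 2 \frac{Q - \left(-146 + 12 Q\right)}{195 + W} = - 2 \frac{146 - 11 Q}{195 + W} = - \frac{2 \left(146 - 11 Q\right)}{195 + W}$)
$\frac{E{\left(-160,199 \right)} + B{\left(203 \right)}}{3451 - 12371} = \frac{\frac{2 \left(-146 + 11 \cdot 199\right)}{195 - 160} - 1265}{3451 - 12371} = \frac{\frac{2 \left(-146 + 2189\right)}{35} - 1265}{-8920} = \left(2 \cdot \frac{1}{35} \cdot 2043 - 1265\right) \left(- \frac{1}{8920}\right) = \left(\frac{4086}{35} - 1265\right) \left(- \frac{1}{8920}\right) = \left(- \frac{40189}{35}\right) \left(- \frac{1}{8920}\right) = \frac{40189}{312200}$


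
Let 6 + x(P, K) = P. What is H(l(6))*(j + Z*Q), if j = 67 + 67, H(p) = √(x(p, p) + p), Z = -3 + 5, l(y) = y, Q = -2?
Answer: 130*√6 ≈ 318.43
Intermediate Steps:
Z = 2
x(P, K) = -6 + P
H(p) = √(-6 + 2*p) (H(p) = √((-6 + p) + p) = √(-6 + 2*p))
j = 134
H(l(6))*(j + Z*Q) = √(-6 + 2*6)*(134 + 2*(-2)) = √(-6 + 12)*(134 - 4) = √6*130 = 130*√6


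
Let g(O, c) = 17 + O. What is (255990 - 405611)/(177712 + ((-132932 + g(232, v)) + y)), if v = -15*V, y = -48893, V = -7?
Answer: 149621/3864 ≈ 38.722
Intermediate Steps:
v = 105 (v = -15*(-7) = 105)
(255990 - 405611)/(177712 + ((-132932 + g(232, v)) + y)) = (255990 - 405611)/(177712 + ((-132932 + (17 + 232)) - 48893)) = -149621/(177712 + ((-132932 + 249) - 48893)) = -149621/(177712 + (-132683 - 48893)) = -149621/(177712 - 181576) = -149621/(-3864) = -149621*(-1/3864) = 149621/3864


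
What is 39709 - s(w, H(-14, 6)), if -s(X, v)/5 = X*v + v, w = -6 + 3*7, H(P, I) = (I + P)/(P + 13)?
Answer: 40349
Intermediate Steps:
H(P, I) = (I + P)/(13 + P)
w = 15 (w = -6 + 21 = 15)
s(X, v) = -5*v - 5*X*v (s(X, v) = -5*(X*v + v) = -5*(v + X*v) = -5*v - 5*X*v)
39709 - s(w, H(-14, 6)) = 39709 - (-5)*(6 - 14)/(13 - 14)*(1 + 15) = 39709 - (-5)*-8/(-1)*16 = 39709 - (-5)*(-1*(-8))*16 = 39709 - (-5)*8*16 = 39709 - 1*(-640) = 39709 + 640 = 40349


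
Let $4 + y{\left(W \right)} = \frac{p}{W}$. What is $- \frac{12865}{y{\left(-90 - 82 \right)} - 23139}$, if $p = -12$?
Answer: $\frac{553195}{995146} \approx 0.55589$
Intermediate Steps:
$y{\left(W \right)} = -4 - \frac{12}{W}$
$- \frac{12865}{y{\left(-90 - 82 \right)} - 23139} = - \frac{12865}{\left(-4 - \frac{12}{-90 - 82}\right) - 23139} = - \frac{12865}{\left(-4 - \frac{12}{-172}\right) - 23139} = - \frac{12865}{\left(-4 - - \frac{3}{43}\right) - 23139} = - \frac{12865}{\left(-4 + \frac{3}{43}\right) - 23139} = - \frac{12865}{- \frac{169}{43} - 23139} = - \frac{12865}{- \frac{995146}{43}} = \left(-12865\right) \left(- \frac{43}{995146}\right) = \frac{553195}{995146}$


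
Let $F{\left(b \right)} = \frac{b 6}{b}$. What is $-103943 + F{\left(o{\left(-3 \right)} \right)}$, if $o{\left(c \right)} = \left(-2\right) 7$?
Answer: $-103937$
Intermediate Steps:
$o{\left(c \right)} = -14$
$F{\left(b \right)} = 6$ ($F{\left(b \right)} = \frac{6 b}{b} = 6$)
$-103943 + F{\left(o{\left(-3 \right)} \right)} = -103943 + 6 = -103937$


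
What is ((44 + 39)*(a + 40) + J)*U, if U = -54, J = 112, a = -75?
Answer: 150822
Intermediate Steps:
((44 + 39)*(a + 40) + J)*U = ((44 + 39)*(-75 + 40) + 112)*(-54) = (83*(-35) + 112)*(-54) = (-2905 + 112)*(-54) = -2793*(-54) = 150822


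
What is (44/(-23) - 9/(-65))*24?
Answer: -63672/1495 ≈ -42.590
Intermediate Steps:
(44/(-23) - 9/(-65))*24 = (44*(-1/23) - 9*(-1/65))*24 = (-44/23 + 9/65)*24 = -2653/1495*24 = -63672/1495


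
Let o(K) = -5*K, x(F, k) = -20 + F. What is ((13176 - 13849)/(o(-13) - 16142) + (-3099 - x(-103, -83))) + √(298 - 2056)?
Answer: -47844479/16077 + I*√1758 ≈ -2976.0 + 41.929*I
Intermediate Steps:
((13176 - 13849)/(o(-13) - 16142) + (-3099 - x(-103, -83))) + √(298 - 2056) = ((13176 - 13849)/(-5*(-13) - 16142) + (-3099 - (-20 - 103))) + √(298 - 2056) = (-673/(65 - 16142) + (-3099 - 1*(-123))) + √(-1758) = (-673/(-16077) + (-3099 + 123)) + I*√1758 = (-673*(-1/16077) - 2976) + I*√1758 = (673/16077 - 2976) + I*√1758 = -47844479/16077 + I*√1758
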